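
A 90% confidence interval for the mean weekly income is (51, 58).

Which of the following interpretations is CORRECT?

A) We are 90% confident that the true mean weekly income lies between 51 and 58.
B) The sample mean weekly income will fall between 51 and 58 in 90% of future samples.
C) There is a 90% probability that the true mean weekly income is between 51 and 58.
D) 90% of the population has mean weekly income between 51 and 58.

A confidence interval represents our confidence in the procedure, not a probability statement about the parameter.

Key concept: If we repeated this sampling process many times and computed a 90% CI each time, about 90% of those intervals would contain the true population parameter.

For this specific interval (51, 58):
- Midpoint (point estimate): 54.5
- Margin of error: 3.5

The correct interpretation is the one stating confidence that the true parameter lies in the interval — option A.

A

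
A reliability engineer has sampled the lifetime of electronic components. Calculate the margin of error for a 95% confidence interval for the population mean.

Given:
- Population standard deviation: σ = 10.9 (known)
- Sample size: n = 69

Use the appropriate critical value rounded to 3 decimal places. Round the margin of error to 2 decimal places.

The population standard deviation σ is known, so use the z-interval margin of error formula.

For 95% confidence, z* = 1.96 (from standard normal table)

Margin of error formula for z-interval: E = z* × σ/√n

E = 1.96 × 10.9/√69
  = 1.96 × 1.312206
  = 2.5719

Rounded to 2 decimal places:

2.57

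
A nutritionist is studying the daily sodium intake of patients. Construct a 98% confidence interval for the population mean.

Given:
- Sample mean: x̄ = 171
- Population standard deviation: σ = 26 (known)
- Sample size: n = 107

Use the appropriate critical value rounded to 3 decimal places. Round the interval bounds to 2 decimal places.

The population standard deviation σ is known, so use a z-interval (standard normal critical value).

For 98% confidence, z* = 2.326 (from standard normal table)

Standard error: SE = σ/√n = 26/√107 = 2.513515

Margin of error: E = z* × SE = 2.326 × 2.513515 = 5.8464

Z-interval: x̄ ± E = 171 ± 5.8464 = (165.1536, 176.8464)

Rounded to 2 decimal places:

(165.15, 176.85)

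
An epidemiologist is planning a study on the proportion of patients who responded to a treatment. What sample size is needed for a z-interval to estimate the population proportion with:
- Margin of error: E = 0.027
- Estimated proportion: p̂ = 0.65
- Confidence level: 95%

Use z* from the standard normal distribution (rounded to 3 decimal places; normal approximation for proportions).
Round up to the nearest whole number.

Using z* for proportion z-interval (normal approximation).

For 95% confidence, z* = 1.96 (from standard normal table)

Sample size formula for proportion z-interval: n = z*²p̂(1-p̂)/E²

n = 1.96² × 0.65 × 0.35 / 0.027²
  = 3.8416 × 0.2275 / 0.000729
  = 1198.8532

Round up to the nearest whole number: n = 1199

1199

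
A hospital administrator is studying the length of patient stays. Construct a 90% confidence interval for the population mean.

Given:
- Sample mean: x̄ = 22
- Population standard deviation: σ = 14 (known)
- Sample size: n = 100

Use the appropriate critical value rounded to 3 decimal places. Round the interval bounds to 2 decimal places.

The population standard deviation σ is known, so use a z-interval (standard normal critical value).

For 90% confidence, z* = 1.645 (from standard normal table)

Standard error: SE = σ/√n = 14/√100 = 1.400000

Margin of error: E = z* × SE = 1.645 × 1.400000 = 2.3030

Z-interval: x̄ ± E = 22 ± 2.3030 = (19.6970, 24.3030)

Rounded to 2 decimal places:

(19.70, 24.30)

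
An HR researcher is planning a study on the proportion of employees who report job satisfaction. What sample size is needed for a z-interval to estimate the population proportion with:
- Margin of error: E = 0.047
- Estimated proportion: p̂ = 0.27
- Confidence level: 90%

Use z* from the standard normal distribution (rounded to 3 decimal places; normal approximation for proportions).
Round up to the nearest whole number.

Using z* for proportion z-interval (normal approximation).

For 90% confidence, z* = 1.645 (from standard normal table)

Sample size formula for proportion z-interval: n = z*²p̂(1-p̂)/E²

n = 1.645² × 0.27 × 0.73 / 0.047²
  = 2.706025 × 0.1971 / 0.002209
  = 241.4475

Round up to the nearest whole number: n = 242

242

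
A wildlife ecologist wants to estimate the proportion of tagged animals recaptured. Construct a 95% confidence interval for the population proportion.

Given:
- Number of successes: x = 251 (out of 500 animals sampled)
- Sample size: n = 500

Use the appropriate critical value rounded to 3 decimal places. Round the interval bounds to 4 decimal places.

Sample proportion: p̂ = 251/500 = 0.502000

Check conditions for normal approximation:
  np̂ = 251 ≥ 10 ✓
  n(1-p̂) = 249 ≥ 10 ✓

The sample is large enough, so use a z-interval (normal approximation) for the proportion.

For 95% confidence, z* = 1.96 (from standard normal table)

Standard error: SE = √(p̂(1-p̂)/n) = √(0.502000×0.498000/500) = 0.02236050

Margin of error: E = z* × SE = 1.96 × 0.02236050 = 0.043827

Z-interval: p̂ ± E = 0.502000 ± 0.043827 = (0.458173, 0.545827)

Rounded to 4 decimal places:

(0.4582, 0.5458)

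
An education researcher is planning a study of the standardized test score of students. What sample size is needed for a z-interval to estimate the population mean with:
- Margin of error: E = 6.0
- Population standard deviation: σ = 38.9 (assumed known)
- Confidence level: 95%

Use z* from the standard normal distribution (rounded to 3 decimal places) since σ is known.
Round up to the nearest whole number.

Using z* since population σ is known (z-interval formula).

For 95% confidence, z* = 1.96 (from standard normal table)

Sample size formula for z-interval: n = (z*σ/E)²

n = (1.96 × 38.9 / 6.0)²
  = (12.707333)²
  = 161.4763

Round up to the nearest whole number: n = 162

162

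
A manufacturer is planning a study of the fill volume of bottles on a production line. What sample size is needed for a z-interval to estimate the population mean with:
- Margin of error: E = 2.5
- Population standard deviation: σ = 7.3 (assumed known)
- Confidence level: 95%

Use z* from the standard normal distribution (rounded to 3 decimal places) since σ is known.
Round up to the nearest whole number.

Using z* since population σ is known (z-interval formula).

For 95% confidence, z* = 1.96 (from standard normal table)

Sample size formula for z-interval: n = (z*σ/E)²

n = (1.96 × 7.3 / 2.5)²
  = (5.723200)²
  = 32.7550

Round up to the nearest whole number: n = 33

33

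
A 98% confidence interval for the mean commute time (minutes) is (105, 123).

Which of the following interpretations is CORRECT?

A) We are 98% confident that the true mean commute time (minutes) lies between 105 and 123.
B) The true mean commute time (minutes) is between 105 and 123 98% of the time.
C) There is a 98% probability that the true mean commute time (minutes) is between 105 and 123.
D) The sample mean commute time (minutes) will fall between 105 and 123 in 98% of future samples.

A confidence interval represents our confidence in the procedure, not a probability statement about the parameter.

Key concept: If we repeated this sampling process many times and computed a 98% CI each time, about 98% of those intervals would contain the true population parameter.

For this specific interval (105, 123):
- Midpoint (point estimate): 114
- Margin of error: 9

The correct interpretation is the one stating confidence that the true parameter lies in the interval — option A.

A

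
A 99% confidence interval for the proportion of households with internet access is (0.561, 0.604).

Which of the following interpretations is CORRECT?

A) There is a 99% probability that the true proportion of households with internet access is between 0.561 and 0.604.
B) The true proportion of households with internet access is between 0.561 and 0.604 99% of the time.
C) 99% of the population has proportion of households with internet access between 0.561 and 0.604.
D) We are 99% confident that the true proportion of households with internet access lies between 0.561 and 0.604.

A confidence interval represents our confidence in the procedure, not a probability statement about the parameter.

Key concept: If we repeated this sampling process many times and computed a 99% CI each time, about 99% of those intervals would contain the true population parameter.

For this specific interval (0.561, 0.604):
- Midpoint (point estimate): 0.5825
- Margin of error: 0.0215

The correct interpretation is the one stating confidence that the true parameter lies in the interval — option D.

D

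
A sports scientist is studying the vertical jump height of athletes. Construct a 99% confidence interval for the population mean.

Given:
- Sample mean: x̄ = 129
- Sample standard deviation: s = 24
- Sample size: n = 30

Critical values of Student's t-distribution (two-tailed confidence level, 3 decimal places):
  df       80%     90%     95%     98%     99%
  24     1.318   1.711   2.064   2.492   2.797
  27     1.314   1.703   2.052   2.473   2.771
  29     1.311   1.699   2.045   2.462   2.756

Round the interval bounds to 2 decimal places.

The population standard deviation σ is unknown (only the sample standard deviation s is given), so use a t-interval with df = n - 1 = 30 - 1 = 29.

For 99% confidence with df = 29, t* = 2.756 (from t-table)

Standard error: SE = s/√n = 24/√30 = 4.381780

Margin of error: E = t* × SE = 2.756 × 4.381780 = 12.0762

T-interval: x̄ ± E = 129 ± 12.0762 = (116.9238, 141.0762)

Rounded to 2 decimal places:

(116.92, 141.08)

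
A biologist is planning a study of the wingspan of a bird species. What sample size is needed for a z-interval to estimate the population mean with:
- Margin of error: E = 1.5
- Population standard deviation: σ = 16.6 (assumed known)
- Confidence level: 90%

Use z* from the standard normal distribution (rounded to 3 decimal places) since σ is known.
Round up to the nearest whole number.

Using z* since population σ is known (z-interval formula).

For 90% confidence, z* = 1.645 (from standard normal table)

Sample size formula for z-interval: n = (z*σ/E)²

n = (1.645 × 16.6 / 1.5)²
  = (18.204667)²
  = 331.4099

Round up to the nearest whole number: n = 332

332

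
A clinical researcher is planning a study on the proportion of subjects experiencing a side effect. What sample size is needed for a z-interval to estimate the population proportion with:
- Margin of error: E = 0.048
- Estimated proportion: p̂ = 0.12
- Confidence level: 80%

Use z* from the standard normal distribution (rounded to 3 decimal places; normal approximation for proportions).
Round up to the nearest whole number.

Using z* for proportion z-interval (normal approximation).

For 80% confidence, z* = 1.282 (from standard normal table)

Sample size formula for proportion z-interval: n = z*²p̂(1-p̂)/E²

n = 1.282² × 0.12 × 0.88 / 0.048²
  = 1.643524 × 0.1056 / 0.002304
  = 75.3282

Round up to the nearest whole number: n = 76

76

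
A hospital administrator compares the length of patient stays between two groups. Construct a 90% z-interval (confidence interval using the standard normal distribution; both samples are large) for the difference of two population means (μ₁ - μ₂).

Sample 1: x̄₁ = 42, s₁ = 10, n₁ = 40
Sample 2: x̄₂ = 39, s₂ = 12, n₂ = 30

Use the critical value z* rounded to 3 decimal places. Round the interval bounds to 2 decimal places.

Both samples are large (n₁ = 40 ≥ 30, n₂ = 30 ≥ 30), so a z-interval for the difference of means applies.

Point estimate: x̄₁ - x̄₂ = 42 - 39 = 3

Standard error: SE = √(s₁²/n₁ + s₂²/n₂)
= √(10²/40 + 12²/30)
= √(2.500000 + 4.800000)
= 2.701851

For 90% confidence, z* = 1.645 (from standard normal table)
Margin of error: E = z* × SE = 1.645 × 2.701851 = 4.4445

Z-interval: (x̄₁ - x̄₂) ± E = 3 ± 4.4445 = (-1.4445, 7.4445)

Rounded to 2 decimal places:

(-1.44, 7.44)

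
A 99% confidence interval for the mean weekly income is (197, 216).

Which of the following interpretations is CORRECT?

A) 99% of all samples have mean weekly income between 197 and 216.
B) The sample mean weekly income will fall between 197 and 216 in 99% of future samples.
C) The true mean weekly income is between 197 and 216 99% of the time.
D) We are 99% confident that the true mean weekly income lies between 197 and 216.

A confidence interval represents our confidence in the procedure, not a probability statement about the parameter.

Key concept: If we repeated this sampling process many times and computed a 99% CI each time, about 99% of those intervals would contain the true population parameter.

For this specific interval (197, 216):
- Midpoint (point estimate): 206.5
- Margin of error: 9.5

The correct interpretation is the one stating confidence that the true parameter lies in the interval — option D.

D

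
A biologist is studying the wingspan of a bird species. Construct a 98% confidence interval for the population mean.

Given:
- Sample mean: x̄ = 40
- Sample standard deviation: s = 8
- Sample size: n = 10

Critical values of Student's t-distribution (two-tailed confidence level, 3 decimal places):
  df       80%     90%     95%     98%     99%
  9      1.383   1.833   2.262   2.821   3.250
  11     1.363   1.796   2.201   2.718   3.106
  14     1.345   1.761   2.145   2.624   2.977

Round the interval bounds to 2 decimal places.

The population standard deviation σ is unknown (only the sample standard deviation s is given), so use a t-interval with df = n - 1 = 10 - 1 = 9.

For 98% confidence with df = 9, t* = 2.821 (from t-table)

Standard error: SE = s/√n = 8/√10 = 2.529822

Margin of error: E = t* × SE = 2.821 × 2.529822 = 7.1366

T-interval: x̄ ± E = 40 ± 7.1366 = (32.8634, 47.1366)

Rounded to 2 decimal places:

(32.86, 47.14)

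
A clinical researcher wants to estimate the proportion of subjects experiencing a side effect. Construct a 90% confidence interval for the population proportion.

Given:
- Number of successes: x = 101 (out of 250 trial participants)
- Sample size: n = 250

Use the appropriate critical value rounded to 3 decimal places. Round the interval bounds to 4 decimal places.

Sample proportion: p̂ = 101/250 = 0.404000

Check conditions for normal approximation:
  np̂ = 101 ≥ 10 ✓
  n(1-p̂) = 149 ≥ 10 ✓

The sample is large enough, so use a z-interval (normal approximation) for the proportion.

For 90% confidence, z* = 1.645 (from standard normal table)

Standard error: SE = √(p̂(1-p̂)/n) = √(0.404000×0.596000/250) = 0.03103443

Margin of error: E = z* × SE = 1.645 × 0.03103443 = 0.051052

Z-interval: p̂ ± E = 0.404000 ± 0.051052 = (0.352948, 0.455052)

Rounded to 4 decimal places:

(0.3529, 0.4551)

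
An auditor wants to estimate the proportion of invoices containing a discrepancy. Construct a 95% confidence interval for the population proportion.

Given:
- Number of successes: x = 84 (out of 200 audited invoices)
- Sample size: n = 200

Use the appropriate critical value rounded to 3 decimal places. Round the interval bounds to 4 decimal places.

Sample proportion: p̂ = 84/200 = 0.420000

Check conditions for normal approximation:
  np̂ = 84 ≥ 10 ✓
  n(1-p̂) = 116 ≥ 10 ✓

The sample is large enough, so use a z-interval (normal approximation) for the proportion.

For 95% confidence, z* = 1.96 (from standard normal table)

Standard error: SE = √(p̂(1-p̂)/n) = √(0.420000×0.580000/200) = 0.03489986

Margin of error: E = z* × SE = 1.96 × 0.03489986 = 0.068404

Z-interval: p̂ ± E = 0.420000 ± 0.068404 = (0.351596, 0.488404)

Rounded to 4 decimal places:

(0.3516, 0.4884)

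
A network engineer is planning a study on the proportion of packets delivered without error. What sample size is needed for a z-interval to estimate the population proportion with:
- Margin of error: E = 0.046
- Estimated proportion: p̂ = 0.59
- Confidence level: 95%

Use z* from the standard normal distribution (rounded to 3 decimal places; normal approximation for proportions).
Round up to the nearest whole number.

Using z* for proportion z-interval (normal approximation).

For 95% confidence, z* = 1.96 (from standard normal table)

Sample size formula for proportion z-interval: n = z*²p̂(1-p̂)/E²

n = 1.96² × 0.59 × 0.41 / 0.046²
  = 3.8416 × 0.2419 / 0.002116
  = 439.1697

Round up to the nearest whole number: n = 440

440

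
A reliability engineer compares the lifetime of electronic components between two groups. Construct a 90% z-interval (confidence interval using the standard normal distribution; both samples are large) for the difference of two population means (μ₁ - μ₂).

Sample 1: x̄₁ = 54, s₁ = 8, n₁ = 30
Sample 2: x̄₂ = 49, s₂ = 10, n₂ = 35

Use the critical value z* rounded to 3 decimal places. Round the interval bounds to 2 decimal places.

Both samples are large (n₁ = 30 ≥ 30, n₂ = 35 ≥ 30), so a z-interval for the difference of means applies.

Point estimate: x̄₁ - x̄₂ = 54 - 49 = 5

Standard error: SE = √(s₁²/n₁ + s₂²/n₂)
= √(8²/30 + 10²/35)
= √(2.133333 + 2.857143)
= 2.233937

For 90% confidence, z* = 1.645 (from standard normal table)
Margin of error: E = z* × SE = 1.645 × 2.233937 = 3.6748

Z-interval: (x̄₁ - x̄₂) ± E = 5 ± 3.6748 = (1.3252, 8.6748)

Rounded to 2 decimal places:

(1.33, 8.67)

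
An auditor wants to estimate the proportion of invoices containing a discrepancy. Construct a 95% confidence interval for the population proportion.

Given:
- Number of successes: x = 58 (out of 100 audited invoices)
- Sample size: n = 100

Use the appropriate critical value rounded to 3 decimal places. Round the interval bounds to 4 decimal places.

Sample proportion: p̂ = 58/100 = 0.580000

Check conditions for normal approximation:
  np̂ = 58 ≥ 10 ✓
  n(1-p̂) = 42 ≥ 10 ✓

The sample is large enough, so use a z-interval (normal approximation) for the proportion.

For 95% confidence, z* = 1.96 (from standard normal table)

Standard error: SE = √(p̂(1-p̂)/n) = √(0.580000×0.420000/100) = 0.04935585

Margin of error: E = z* × SE = 1.96 × 0.04935585 = 0.096737

Z-interval: p̂ ± E = 0.580000 ± 0.096737 = (0.483263, 0.676737)

Rounded to 4 decimal places:

(0.4833, 0.6767)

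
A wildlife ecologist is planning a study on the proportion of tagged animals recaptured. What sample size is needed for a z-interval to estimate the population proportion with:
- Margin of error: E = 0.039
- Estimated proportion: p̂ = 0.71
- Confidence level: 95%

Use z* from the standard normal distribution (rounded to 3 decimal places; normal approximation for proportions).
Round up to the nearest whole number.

Using z* for proportion z-interval (normal approximation).

For 95% confidence, z* = 1.96 (from standard normal table)

Sample size formula for proportion z-interval: n = z*²p̂(1-p̂)/E²

n = 1.96² × 0.71 × 0.29 / 0.039²
  = 3.8416 × 0.2059 / 0.001521
  = 520.0430

Round up to the nearest whole number: n = 521

521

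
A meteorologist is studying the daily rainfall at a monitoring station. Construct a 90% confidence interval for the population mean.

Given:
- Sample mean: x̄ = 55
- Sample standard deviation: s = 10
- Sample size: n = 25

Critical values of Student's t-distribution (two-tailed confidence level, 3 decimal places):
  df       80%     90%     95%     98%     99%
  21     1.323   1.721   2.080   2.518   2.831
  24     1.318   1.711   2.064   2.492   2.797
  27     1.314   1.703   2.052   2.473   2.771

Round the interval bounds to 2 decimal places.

The population standard deviation σ is unknown (only the sample standard deviation s is given), so use a t-interval with df = n - 1 = 25 - 1 = 24.

For 90% confidence with df = 24, t* = 1.711 (from t-table)

Standard error: SE = s/√n = 10/√25 = 2.000000

Margin of error: E = t* × SE = 1.711 × 2.000000 = 3.4220

T-interval: x̄ ± E = 55 ± 3.4220 = (51.5780, 58.4220)

Rounded to 2 decimal places:

(51.58, 58.42)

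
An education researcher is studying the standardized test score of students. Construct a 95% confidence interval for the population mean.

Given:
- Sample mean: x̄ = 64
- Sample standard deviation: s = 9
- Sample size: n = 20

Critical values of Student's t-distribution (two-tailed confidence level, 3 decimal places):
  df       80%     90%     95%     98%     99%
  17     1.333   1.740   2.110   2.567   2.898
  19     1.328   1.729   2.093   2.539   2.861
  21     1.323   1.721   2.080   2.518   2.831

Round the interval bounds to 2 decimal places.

The population standard deviation σ is unknown (only the sample standard deviation s is given), so use a t-interval with df = n - 1 = 20 - 1 = 19.

For 95% confidence with df = 19, t* = 2.093 (from t-table)

Standard error: SE = s/√n = 9/√20 = 2.012461

Margin of error: E = t* × SE = 2.093 × 2.012461 = 4.2121

T-interval: x̄ ± E = 64 ± 4.2121 = (59.7879, 68.2121)

Rounded to 2 decimal places:

(59.79, 68.21)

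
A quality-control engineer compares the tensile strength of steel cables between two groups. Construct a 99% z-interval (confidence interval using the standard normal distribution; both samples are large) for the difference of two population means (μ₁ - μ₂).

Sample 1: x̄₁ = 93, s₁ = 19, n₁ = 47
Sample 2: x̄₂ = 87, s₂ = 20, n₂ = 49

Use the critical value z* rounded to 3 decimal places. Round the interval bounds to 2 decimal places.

Both samples are large (n₁ = 47 ≥ 30, n₂ = 49 ≥ 30), so a z-interval for the difference of means applies.

Point estimate: x̄₁ - x̄₂ = 93 - 87 = 6

Standard error: SE = √(s₁²/n₁ + s₂²/n₂)
= √(19²/47 + 20²/49)
= √(7.680851 + 8.163265)
= 3.980467

For 99% confidence, z* = 2.576 (from standard normal table)
Margin of error: E = z* × SE = 2.576 × 3.980467 = 10.2537

Z-interval: (x̄₁ - x̄₂) ± E = 6 ± 10.2537 = (-4.2537, 16.2537)

Rounded to 2 decimal places:

(-4.25, 16.25)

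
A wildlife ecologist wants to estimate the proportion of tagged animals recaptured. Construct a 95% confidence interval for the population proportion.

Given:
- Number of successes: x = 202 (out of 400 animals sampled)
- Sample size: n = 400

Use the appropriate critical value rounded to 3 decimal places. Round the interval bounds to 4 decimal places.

Sample proportion: p̂ = 202/400 = 0.505000

Check conditions for normal approximation:
  np̂ = 202 ≥ 10 ✓
  n(1-p̂) = 198 ≥ 10 ✓

The sample is large enough, so use a z-interval (normal approximation) for the proportion.

For 95% confidence, z* = 1.96 (from standard normal table)

Standard error: SE = √(p̂(1-p̂)/n) = √(0.505000×0.495000/400) = 0.02499875

Margin of error: E = z* × SE = 1.96 × 0.02499875 = 0.048998

Z-interval: p̂ ± E = 0.505000 ± 0.048998 = (0.456002, 0.553998)

Rounded to 4 decimal places:

(0.4560, 0.5540)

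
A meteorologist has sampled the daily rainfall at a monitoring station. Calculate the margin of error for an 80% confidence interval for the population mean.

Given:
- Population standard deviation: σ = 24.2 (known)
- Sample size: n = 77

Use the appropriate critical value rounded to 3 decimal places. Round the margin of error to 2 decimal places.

The population standard deviation σ is known, so use the z-interval margin of error formula.

For 80% confidence, z* = 1.282 (from standard normal table)

Margin of error formula for z-interval: E = z* × σ/√n

E = 1.282 × 24.2/√77
  = 1.282 × 2.757846
  = 3.5356

Rounded to 2 decimal places:

3.54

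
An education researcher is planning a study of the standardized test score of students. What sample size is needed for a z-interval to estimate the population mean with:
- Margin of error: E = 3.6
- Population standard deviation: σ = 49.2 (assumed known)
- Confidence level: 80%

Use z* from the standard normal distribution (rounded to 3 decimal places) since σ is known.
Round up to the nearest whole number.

Using z* since population σ is known (z-interval formula).

For 80% confidence, z* = 1.282 (from standard normal table)

Sample size formula for z-interval: n = (z*σ/E)²

n = (1.282 × 49.2 / 3.6)²
  = (17.520667)²
  = 306.9738

Round up to the nearest whole number: n = 307

307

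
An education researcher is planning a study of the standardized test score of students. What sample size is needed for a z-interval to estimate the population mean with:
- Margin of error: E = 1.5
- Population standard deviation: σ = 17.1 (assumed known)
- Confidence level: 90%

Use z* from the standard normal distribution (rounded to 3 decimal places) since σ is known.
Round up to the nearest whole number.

Using z* since population σ is known (z-interval formula).

For 90% confidence, z* = 1.645 (from standard normal table)

Sample size formula for z-interval: n = (z*σ/E)²

n = (1.645 × 17.1 / 1.5)²
  = (18.753000)²
  = 351.6750

Round up to the nearest whole number: n = 352

352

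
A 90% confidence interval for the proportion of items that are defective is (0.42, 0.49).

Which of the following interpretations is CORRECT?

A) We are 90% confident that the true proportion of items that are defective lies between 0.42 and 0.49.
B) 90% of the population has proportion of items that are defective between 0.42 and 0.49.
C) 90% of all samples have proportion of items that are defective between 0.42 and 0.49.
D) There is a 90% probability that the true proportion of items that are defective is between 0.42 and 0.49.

A confidence interval represents our confidence in the procedure, not a probability statement about the parameter.

Key concept: If we repeated this sampling process many times and computed a 90% CI each time, about 90% of those intervals would contain the true population parameter.

For this specific interval (0.42, 0.49):
- Midpoint (point estimate): 0.455
- Margin of error: 0.035

The correct interpretation is the one stating confidence that the true parameter lies in the interval — option A.

A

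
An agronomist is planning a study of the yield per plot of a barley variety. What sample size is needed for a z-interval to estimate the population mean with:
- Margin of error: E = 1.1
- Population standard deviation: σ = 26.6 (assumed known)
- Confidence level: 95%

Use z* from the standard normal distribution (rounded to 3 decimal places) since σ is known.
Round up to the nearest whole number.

Using z* since population σ is known (z-interval formula).

For 95% confidence, z* = 1.96 (from standard normal table)

Sample size formula for z-interval: n = (z*σ/E)²

n = (1.96 × 26.6 / 1.1)²
  = (47.396364)²
  = 2246.4153

Round up to the nearest whole number: n = 2247

2247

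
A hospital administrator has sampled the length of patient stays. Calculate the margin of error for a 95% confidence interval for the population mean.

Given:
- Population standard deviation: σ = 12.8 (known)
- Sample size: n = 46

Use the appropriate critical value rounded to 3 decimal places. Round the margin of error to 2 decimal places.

The population standard deviation σ is known, so use the z-interval margin of error formula.

For 95% confidence, z* = 1.96 (from standard normal table)

Margin of error formula for z-interval: E = z* × σ/√n

E = 1.96 × 12.8/√46
  = 1.96 × 1.887257
  = 3.6990

Rounded to 2 decimal places:

3.70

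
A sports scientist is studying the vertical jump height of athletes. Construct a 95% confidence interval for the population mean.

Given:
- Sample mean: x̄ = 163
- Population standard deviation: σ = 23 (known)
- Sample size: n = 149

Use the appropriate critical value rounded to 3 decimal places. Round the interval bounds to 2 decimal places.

The population standard deviation σ is known, so use a z-interval (standard normal critical value).

For 95% confidence, z* = 1.96 (from standard normal table)

Standard error: SE = σ/√n = 23/√149 = 1.884233

Margin of error: E = z* × SE = 1.96 × 1.884233 = 3.6931

Z-interval: x̄ ± E = 163 ± 3.6931 = (159.3069, 166.6931)

Rounded to 2 decimal places:

(159.31, 166.69)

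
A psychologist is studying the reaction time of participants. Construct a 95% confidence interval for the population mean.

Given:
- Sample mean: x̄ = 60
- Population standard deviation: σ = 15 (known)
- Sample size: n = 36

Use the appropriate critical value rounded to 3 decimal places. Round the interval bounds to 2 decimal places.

The population standard deviation σ is known, so use a z-interval (standard normal critical value).

For 95% confidence, z* = 1.96 (from standard normal table)

Standard error: SE = σ/√n = 15/√36 = 2.500000

Margin of error: E = z* × SE = 1.96 × 2.500000 = 4.9000

Z-interval: x̄ ± E = 60 ± 4.9000 = (55.1000, 64.9000)

Rounded to 2 decimal places:

(55.10, 64.90)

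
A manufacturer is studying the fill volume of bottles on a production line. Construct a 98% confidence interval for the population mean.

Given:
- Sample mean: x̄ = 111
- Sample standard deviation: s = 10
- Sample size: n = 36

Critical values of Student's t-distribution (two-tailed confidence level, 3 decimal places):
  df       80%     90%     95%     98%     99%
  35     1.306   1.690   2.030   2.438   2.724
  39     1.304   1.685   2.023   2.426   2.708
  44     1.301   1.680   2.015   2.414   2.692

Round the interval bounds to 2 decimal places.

The population standard deviation σ is unknown (only the sample standard deviation s is given), so use a t-interval with df = n - 1 = 36 - 1 = 35.

For 98% confidence with df = 35, t* = 2.438 (from t-table)

Standard error: SE = s/√n = 10/√36 = 1.666667

Margin of error: E = t* × SE = 2.438 × 1.666667 = 4.0633

T-interval: x̄ ± E = 111 ± 4.0633 = (106.9367, 115.0633)

Rounded to 2 decimal places:

(106.94, 115.06)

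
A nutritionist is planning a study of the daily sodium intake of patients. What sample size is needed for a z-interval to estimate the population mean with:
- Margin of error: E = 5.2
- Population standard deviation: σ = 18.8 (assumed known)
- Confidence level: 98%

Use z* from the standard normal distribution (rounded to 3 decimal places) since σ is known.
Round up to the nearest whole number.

Using z* since population σ is known (z-interval formula).

For 98% confidence, z* = 2.326 (from standard normal table)

Sample size formula for z-interval: n = (z*σ/E)²

n = (2.326 × 18.8 / 5.2)²
  = (8.409385)²
  = 70.7177

Round up to the nearest whole number: n = 71

71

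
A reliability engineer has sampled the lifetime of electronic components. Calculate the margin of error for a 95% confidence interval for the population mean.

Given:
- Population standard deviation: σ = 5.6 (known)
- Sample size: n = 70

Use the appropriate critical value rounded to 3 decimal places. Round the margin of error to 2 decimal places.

The population standard deviation σ is known, so use the z-interval margin of error formula.

For 95% confidence, z* = 1.96 (from standard normal table)

Margin of error formula for z-interval: E = z* × σ/√n

E = 1.96 × 5.6/√70
  = 1.96 × 0.669328
  = 1.3119

Rounded to 2 decimal places:

1.31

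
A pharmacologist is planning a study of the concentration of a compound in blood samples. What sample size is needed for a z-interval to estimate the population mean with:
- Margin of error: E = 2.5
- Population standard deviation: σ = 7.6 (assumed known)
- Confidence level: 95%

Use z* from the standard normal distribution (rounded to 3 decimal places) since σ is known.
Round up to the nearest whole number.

Using z* since population σ is known (z-interval formula).

For 95% confidence, z* = 1.96 (from standard normal table)

Sample size formula for z-interval: n = (z*σ/E)²

n = (1.96 × 7.6 / 2.5)²
  = (5.958400)²
  = 35.5025

Round up to the nearest whole number: n = 36

36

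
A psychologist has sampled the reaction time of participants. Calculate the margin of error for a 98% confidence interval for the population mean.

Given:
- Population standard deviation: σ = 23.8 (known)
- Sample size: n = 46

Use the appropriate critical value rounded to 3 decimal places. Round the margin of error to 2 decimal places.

The population standard deviation σ is known, so use the z-interval margin of error formula.

For 98% confidence, z* = 2.326 (from standard normal table)

Margin of error formula for z-interval: E = z* × σ/√n

E = 2.326 × 23.8/√46
  = 2.326 × 3.509119
  = 8.1622

Rounded to 2 decimal places:

8.16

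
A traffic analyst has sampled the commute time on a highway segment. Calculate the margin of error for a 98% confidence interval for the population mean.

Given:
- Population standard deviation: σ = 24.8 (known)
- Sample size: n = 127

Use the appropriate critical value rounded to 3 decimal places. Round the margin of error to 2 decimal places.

The population standard deviation σ is known, so use the z-interval margin of error formula.

For 98% confidence, z* = 2.326 (from standard normal table)

Margin of error formula for z-interval: E = z* × σ/√n

E = 2.326 × 24.8/√127
  = 2.326 × 2.200644
  = 5.1187

Rounded to 2 decimal places:

5.12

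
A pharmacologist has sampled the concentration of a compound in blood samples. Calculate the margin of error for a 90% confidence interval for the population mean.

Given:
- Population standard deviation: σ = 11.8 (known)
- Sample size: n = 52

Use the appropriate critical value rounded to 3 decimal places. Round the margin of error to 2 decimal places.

The population standard deviation σ is known, so use the z-interval margin of error formula.

For 90% confidence, z* = 1.645 (from standard normal table)

Margin of error formula for z-interval: E = z* × σ/√n

E = 1.645 × 11.8/√52
  = 1.645 × 1.636366
  = 2.6918

Rounded to 2 decimal places:

2.69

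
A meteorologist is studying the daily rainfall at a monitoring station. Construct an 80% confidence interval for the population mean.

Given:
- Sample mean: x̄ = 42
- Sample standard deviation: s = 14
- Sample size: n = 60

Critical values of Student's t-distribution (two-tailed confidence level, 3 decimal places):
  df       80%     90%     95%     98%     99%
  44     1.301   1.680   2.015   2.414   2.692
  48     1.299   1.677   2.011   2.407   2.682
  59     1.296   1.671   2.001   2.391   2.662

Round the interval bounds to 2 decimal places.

The population standard deviation σ is unknown (only the sample standard deviation s is given), so use a t-interval with df = n - 1 = 60 - 1 = 59.

For 80% confidence with df = 59, t* = 1.296 (from t-table)

Standard error: SE = s/√n = 14/√60 = 1.807392

Margin of error: E = t* × SE = 1.296 × 1.807392 = 2.3424

T-interval: x̄ ± E = 42 ± 2.3424 = (39.6576, 44.3424)

Rounded to 2 decimal places:

(39.66, 44.34)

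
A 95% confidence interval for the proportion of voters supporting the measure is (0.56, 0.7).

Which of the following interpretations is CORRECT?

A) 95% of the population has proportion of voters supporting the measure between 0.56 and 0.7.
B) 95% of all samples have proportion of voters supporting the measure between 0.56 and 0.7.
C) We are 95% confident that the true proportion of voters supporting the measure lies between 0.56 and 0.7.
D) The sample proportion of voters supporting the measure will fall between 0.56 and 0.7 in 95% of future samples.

A confidence interval represents our confidence in the procedure, not a probability statement about the parameter.

Key concept: If we repeated this sampling process many times and computed a 95% CI each time, about 95% of those intervals would contain the true population parameter.

For this specific interval (0.56, 0.7):
- Midpoint (point estimate): 0.63
- Margin of error: 0.07

The correct interpretation is the one stating confidence that the true parameter lies in the interval — option C.

C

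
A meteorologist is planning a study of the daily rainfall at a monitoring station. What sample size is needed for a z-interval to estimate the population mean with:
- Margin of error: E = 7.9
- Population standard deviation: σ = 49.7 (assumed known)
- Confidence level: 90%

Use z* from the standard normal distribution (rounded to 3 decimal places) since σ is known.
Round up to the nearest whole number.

Using z* since population σ is known (z-interval formula).

For 90% confidence, z* = 1.645 (from standard normal table)

Sample size formula for z-interval: n = (z*σ/E)²

n = (1.645 × 49.7 / 7.9)²
  = (10.348924)²
  = 107.1002

Round up to the nearest whole number: n = 108

108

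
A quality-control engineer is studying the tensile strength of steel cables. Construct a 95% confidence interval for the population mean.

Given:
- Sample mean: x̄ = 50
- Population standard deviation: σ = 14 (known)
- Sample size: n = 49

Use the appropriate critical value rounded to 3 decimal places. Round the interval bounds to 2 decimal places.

The population standard deviation σ is known, so use a z-interval (standard normal critical value).

For 95% confidence, z* = 1.96 (from standard normal table)

Standard error: SE = σ/√n = 14/√49 = 2.000000

Margin of error: E = z* × SE = 1.96 × 2.000000 = 3.9200

Z-interval: x̄ ± E = 50 ± 3.9200 = (46.0800, 53.9200)

Rounded to 2 decimal places:

(46.08, 53.92)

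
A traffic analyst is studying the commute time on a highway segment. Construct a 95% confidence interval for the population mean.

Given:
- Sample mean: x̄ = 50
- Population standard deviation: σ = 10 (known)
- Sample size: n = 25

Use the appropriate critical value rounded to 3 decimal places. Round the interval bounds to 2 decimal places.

The population standard deviation σ is known, so use a z-interval (standard normal critical value).

For 95% confidence, z* = 1.96 (from standard normal table)

Standard error: SE = σ/√n = 10/√25 = 2.000000

Margin of error: E = z* × SE = 1.96 × 2.000000 = 3.9200

Z-interval: x̄ ± E = 50 ± 3.9200 = (46.0800, 53.9200)

Rounded to 2 decimal places:

(46.08, 53.92)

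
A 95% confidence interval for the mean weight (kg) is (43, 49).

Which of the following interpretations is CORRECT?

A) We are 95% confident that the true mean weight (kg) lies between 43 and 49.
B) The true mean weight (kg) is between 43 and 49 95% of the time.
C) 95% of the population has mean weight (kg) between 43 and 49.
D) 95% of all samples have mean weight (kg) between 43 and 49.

A confidence interval represents our confidence in the procedure, not a probability statement about the parameter.

Key concept: If we repeated this sampling process many times and computed a 95% CI each time, about 95% of those intervals would contain the true population parameter.

For this specific interval (43, 49):
- Midpoint (point estimate): 46
- Margin of error: 3

The correct interpretation is the one stating confidence that the true parameter lies in the interval — option A.

A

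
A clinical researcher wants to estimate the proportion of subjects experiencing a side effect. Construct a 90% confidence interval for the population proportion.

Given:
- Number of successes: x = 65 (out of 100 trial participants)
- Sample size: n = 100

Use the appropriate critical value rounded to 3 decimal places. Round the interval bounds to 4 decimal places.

Sample proportion: p̂ = 65/100 = 0.650000

Check conditions for normal approximation:
  np̂ = 65 ≥ 10 ✓
  n(1-p̂) = 35 ≥ 10 ✓

The sample is large enough, so use a z-interval (normal approximation) for the proportion.

For 90% confidence, z* = 1.645 (from standard normal table)

Standard error: SE = √(p̂(1-p̂)/n) = √(0.650000×0.350000/100) = 0.04769696

Margin of error: E = z* × SE = 1.645 × 0.04769696 = 0.078461

Z-interval: p̂ ± E = 0.650000 ± 0.078461 = (0.571539, 0.728461)

Rounded to 4 decimal places:

(0.5715, 0.7285)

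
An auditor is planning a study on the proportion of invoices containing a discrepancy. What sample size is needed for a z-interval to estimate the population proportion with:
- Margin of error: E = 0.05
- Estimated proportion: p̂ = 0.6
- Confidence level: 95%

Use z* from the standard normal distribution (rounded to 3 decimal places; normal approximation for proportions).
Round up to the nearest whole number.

Using z* for proportion z-interval (normal approximation).

For 95% confidence, z* = 1.96 (from standard normal table)

Sample size formula for proportion z-interval: n = z*²p̂(1-p̂)/E²

n = 1.96² × 0.6 × 0.4 / 0.05²
  = 3.8416 × 0.24 / 0.0025
  = 368.7936

Round up to the nearest whole number: n = 369

369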